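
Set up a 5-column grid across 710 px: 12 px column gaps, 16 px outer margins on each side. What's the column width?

126 px

Subtract both margins: 710 − 2·16 = 678 px.
Subtracting 4 column gaps of 12 leaves 630 for 5 columns, so c = 126 px.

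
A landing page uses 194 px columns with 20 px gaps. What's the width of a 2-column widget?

2-column span = 2·194 + 1·20 = 408 px.

408 px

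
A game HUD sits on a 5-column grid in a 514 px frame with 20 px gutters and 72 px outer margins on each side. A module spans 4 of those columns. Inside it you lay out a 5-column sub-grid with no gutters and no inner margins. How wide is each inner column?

Subtract both margins: 514 − 2·72 = 370 px.
370 − 4·20 = 290; ÷5 gives c = 58 px.
4-column span = 4·58 + 3·20 = 292 px.
292 / 5 = 58.4 px per column.

58.4 px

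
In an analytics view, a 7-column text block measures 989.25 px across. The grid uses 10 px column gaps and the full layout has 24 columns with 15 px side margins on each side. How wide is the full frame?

Subtracting 6 column gaps of 10 leaves 929.25 for 7 columns, so c = 132.75 px.
Frame = 2·15 + 24·132.75 + 23·10 = 30 + 3186 + 230 = 3446 px.

3446 px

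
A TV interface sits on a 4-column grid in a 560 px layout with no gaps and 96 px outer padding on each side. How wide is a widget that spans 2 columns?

Take off 192 px of margins, leaving 368 px.
With no gaps, each column is 368/4 = 92 px.
With no gaps, 2 columns span 2·92 = 184 px.

184 px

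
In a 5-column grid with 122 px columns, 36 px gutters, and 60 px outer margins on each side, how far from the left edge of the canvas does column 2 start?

218 px

Before column 2: the margin + 1 column + 1 gutter.
Offset = 60 + 1·(122 + 36) = 60 + 158 = 218 px.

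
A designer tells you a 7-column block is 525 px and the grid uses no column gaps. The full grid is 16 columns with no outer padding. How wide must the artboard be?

525 / 7 = 75 px per column.
Summing: 1200 = 1200 px.

1200 px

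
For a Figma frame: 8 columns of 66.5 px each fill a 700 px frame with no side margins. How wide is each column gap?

Columns use 532 px, leaving 168 px across 7 column gaps = 24 px each.

24 px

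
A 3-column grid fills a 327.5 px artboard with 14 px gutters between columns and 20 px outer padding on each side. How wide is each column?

Inside the margins: 327.5 − 40 = 287.5 px.
287.5 − 2·14 = 259.5; ÷3 gives c = 86.5 px.

86.5 px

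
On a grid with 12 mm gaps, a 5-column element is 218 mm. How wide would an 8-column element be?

356 mm

5 columns + 4 gaps: 5c + 4·12 = 218.
5c = 218 − 48 = 170, so c = 34 mm.
Span of 8: 8·34 + 7·12 = 272 + 84 = 356 mm.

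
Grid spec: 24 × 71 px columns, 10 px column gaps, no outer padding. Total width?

Container = 24·71 + 23·10 = 1704 + 230 = 1934 px.

1934 px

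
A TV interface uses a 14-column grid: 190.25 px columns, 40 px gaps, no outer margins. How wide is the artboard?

Total width: 14·190.25 + 13·40 = 3183.5 px.

3183.5 px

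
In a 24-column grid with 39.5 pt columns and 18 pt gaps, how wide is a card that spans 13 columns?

729.5 pt

13-column span = 13·39.5 + 12·18 = 729.5 pt.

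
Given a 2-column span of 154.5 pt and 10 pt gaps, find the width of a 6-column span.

483.5 pt

Subtracting 1 gap of 10 leaves 144.5 for 2 columns, so c = 72.25 pt.
6 columns plus 5 gaps: 433.5 + 50 = 483.5 pt.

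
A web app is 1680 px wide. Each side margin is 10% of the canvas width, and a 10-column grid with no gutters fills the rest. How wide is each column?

134.4 px

Margins: 10% × 1680 = 168 px each, so content = 1680 − 336 = 1344 px.
10c = 1344 → c = 134.4 px.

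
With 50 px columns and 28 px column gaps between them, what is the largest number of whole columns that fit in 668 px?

8 columns

k columns need k·50 + (k−1)·28 = k·78 − 28.
k·78 − 28 ≤ 668 → k ≤ 696 / 78 ≈ 8.92, so k = 8.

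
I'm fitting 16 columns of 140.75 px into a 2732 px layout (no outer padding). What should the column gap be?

32 px

Columns use 2252 px, leaving 480 px across 15 column gaps = 32 px each.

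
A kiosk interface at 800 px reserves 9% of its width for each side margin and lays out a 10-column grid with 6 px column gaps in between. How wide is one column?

60.2 px

800 × (1 − 2·9%) = 800 × 82% = 656 px for the columns.
10 columns + 9 column gaps: 10c + 9·6 = 656.
10c = 656 − 54 = 602, so c = 60.2 px.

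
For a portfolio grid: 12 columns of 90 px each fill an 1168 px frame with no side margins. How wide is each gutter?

12·90 + 11g = 1168 → 11g = 88 → g = 8 px.

8 px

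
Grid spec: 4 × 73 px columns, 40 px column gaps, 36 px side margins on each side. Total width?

484 px

Artboard = 2·36 + 4·73 + 3·40 = 72 + 292 + 120 = 484 px.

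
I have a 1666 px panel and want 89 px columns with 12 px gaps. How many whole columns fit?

k columns need k·89 + (k−1)·12 = k·101 − 12.
k·101 − 12 ≤ 1666 → k ≤ 1678 / 101 ≈ 16.61, so k = 16.

16 columns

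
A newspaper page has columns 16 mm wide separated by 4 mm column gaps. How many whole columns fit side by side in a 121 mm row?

6 columns

k columns need k·16 + (k−1)·4 = k·20 − 4.
k·20 − 4 ≤ 121 → k ≤ 125 / 20 ≈ 6.25, so k = 6.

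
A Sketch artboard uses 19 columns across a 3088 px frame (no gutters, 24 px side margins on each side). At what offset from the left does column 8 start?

1144 px

Content = 3088 − 2·24 = 3040 px.
19c = 3040 → c = 160 px.
Each column+gutter stride is 160 px; 7 of them past the 24 px margin is 24 + 1120 = 1144 px.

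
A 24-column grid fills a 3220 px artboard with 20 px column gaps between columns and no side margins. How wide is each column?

24c + 23·20 = 3220 → 24c = 2760 → c = 115 px.

115 px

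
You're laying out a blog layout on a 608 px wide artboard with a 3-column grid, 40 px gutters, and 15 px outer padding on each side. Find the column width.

Inside the margins: 608 − 30 = 578 px.
578 − 2·40 = 498; ÷3 gives c = 166 px.

166 px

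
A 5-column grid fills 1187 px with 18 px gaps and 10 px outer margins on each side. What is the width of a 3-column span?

Content width = 1187 − 2·10 = 1167 px.
5c + 4·18 = 1167 → 5c = 1095 → c = 219 px.
3-column span = 3·219 + 2·18 = 693 px.

693 px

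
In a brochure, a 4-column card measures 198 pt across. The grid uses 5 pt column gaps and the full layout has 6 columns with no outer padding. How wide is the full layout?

4 columns + 3 column gaps: 4c + 3·5 = 198.
4c = 198 − 15 = 183, so c = 45.75 pt.
Summing: 274.5 + 25 = 299.5 pt.

299.5 pt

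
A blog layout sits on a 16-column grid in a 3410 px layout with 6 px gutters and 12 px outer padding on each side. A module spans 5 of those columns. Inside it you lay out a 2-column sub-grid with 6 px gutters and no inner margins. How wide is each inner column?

524 px

Inside the margins: 3410 − 24 = 3386 px.
3386 − 15·6 = 3296; ÷16 gives c = 206 px.
5-column span = 5·206 + 4·6 = 1054 px.
1054 − 1·6 = 1048; ÷2 gives d = 524 px.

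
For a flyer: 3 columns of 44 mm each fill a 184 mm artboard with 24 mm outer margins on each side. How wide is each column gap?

Subtract both margins: 184 − 2·24 = 136 mm.
3 columns take 3·44 = 132 mm; remaining 4 splits into 2 column gaps.
g = 4 / 2 = 2 mm.

2 mm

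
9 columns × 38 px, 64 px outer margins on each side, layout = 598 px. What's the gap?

16 px

Content width = 598 − 2·64 = 470 px.
9 columns take 9·38 = 342 px; remaining 128 splits into 8 gaps.
g = 128 / 8 = 16 px.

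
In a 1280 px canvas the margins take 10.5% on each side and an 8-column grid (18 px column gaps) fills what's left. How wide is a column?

Each margin = 10.5% of 1280 = 134.4 px; content = 1280 − 2·134.4 = 1011.2 px.
8 columns + 7 column gaps: 8c + 7·18 = 1011.2.
8c = 1011.2 − 126 = 885.2, so c = 110.65 px.

110.65 px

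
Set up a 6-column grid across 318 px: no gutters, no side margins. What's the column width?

53 px

6c = 318 → c = 53 px.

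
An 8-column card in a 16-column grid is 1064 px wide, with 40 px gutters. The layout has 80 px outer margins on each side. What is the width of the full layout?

1064 − 7·40 = 784; ÷8 gives c = 98 px.
Adding margins, columns and gutters: 160 + 1568 + 600 = 2328 px.

2328 px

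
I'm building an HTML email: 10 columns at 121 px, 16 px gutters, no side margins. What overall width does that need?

Canvas = 10·121 + 9·16 = 1210 + 144 = 1354 px.

1354 px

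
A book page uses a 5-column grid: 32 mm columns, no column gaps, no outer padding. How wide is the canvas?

Total width: 5·32 = 160 mm.

160 mm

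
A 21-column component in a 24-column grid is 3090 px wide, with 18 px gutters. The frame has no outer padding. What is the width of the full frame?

3534 px

Subtracting 20 gutters of 18 leaves 2730 for 21 columns, so c = 130 px.
Frame = 24·130 + 23·18 = 3120 + 414 = 3534 px.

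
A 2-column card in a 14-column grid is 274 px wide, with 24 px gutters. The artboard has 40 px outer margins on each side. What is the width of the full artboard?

274 − 1·24 = 250; ÷2 gives c = 125 px.
Adding margins, columns and gutters: 80 + 1750 + 312 = 2142 px.

2142 px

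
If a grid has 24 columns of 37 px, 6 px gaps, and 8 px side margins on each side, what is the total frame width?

Total width: 2·8 + 24·37 + 23·6 = 1042 px.

1042 px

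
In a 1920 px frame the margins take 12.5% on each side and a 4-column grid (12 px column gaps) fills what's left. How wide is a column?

351 px

Each margin = 12.5% of 1920 = 240 px; content = 1920 − 2·240 = 1440 px.
4c + 3·12 = 1440 → 4c = 1404 → c = 351 px.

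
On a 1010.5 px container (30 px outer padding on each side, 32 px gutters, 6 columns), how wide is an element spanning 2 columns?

Inside the margins: 1010.5 − 60 = 950.5 px.
6 columns + 5 gutters: 6c + 5·32 = 950.5.
6c = 950.5 − 160 = 790.5, so c = 131.75 px.
Span of 2: 2·131.75 + 1·32 = 263.5 + 32 = 295.5 px.

295.5 px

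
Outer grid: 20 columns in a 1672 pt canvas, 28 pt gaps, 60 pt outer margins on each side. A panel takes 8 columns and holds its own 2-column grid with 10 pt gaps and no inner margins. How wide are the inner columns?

Inside the margins: 1672 − 120 = 1552 pt.
Subtracting 19 gaps of 28 leaves 1020 for 20 columns, so c = 51 pt.
Span of 8: 8·51 + 7·28 = 408 + 196 = 604 pt.
2 columns + 1 gap: 2d + 1·10 = 604.
2d = 604 − 10 = 594, so d = 297 pt.

297 pt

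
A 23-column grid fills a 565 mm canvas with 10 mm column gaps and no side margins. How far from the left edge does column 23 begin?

550 mm

23 columns + 22 column gaps: 23c + 22·10 = 565.
23c = 565 − 220 = 345, so c = 15 mm.
Before column 23: 22 columns + 22 column gaps.
Offset = 22·(15 + 10) = 22·25 = 550 mm.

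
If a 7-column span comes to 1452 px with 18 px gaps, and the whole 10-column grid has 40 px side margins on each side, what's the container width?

Subtracting 6 gaps of 18 leaves 1344 for 7 columns, so c = 192 px.
Total width: 2·40 + 10·192 + 9·18 = 2162 px.

2162 px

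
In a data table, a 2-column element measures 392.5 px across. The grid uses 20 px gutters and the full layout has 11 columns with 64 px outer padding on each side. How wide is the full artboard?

2c + 1·20 = 392.5 → 2c = 372.5 → c = 186.25 px.
Total width: 2·64 + 11·186.25 + 10·20 = 2376.75 px.

2376.75 px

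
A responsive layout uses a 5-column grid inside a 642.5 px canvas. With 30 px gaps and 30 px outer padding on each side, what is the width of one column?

92.5 px

Content width = 642.5 − 2·30 = 582.5 px.
5 columns + 4 gaps: 5c + 4·30 = 582.5.
5c = 582.5 − 120 = 462.5, so c = 92.5 px.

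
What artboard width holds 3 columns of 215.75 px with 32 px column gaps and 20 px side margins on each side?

Adding margins, columns and gutters: 40 + 647.25 + 64 = 751.25 px.

751.25 px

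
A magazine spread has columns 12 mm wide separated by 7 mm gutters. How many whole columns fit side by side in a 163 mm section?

k columns need k·12 + (k−1)·7 = k·19 − 7.
k·19 − 7 ≤ 163 → k ≤ 170 / 19 ≈ 8.95, so k = 8.

8 columns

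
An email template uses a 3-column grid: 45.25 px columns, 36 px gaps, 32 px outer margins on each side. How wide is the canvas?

271.75 px

Total width: 2·32 + 3·45.25 + 2·36 = 271.75 px.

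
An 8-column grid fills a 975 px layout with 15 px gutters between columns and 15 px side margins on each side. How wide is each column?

105 px

Subtract both margins: 975 − 2·15 = 945 px.
8 columns + 7 gutters: 8c + 7·15 = 945.
8c = 945 − 105 = 840, so c = 105 px.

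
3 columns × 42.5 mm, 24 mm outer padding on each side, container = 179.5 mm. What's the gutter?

Take off 48 mm of margins, leaving 131.5 mm.
3 columns take 3·42.5 = 127.5 mm; remaining 4 splits into 2 gutters.
g = 4 / 2 = 2 mm.

2 mm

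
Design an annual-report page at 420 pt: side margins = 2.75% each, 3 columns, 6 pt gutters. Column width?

128.3 pt

420 × (1 − 2·2.75%) = 420 × 94.5% = 396.9 pt for the columns.
396.9 − 2·6 = 384.9; ÷3 gives c = 128.3 pt.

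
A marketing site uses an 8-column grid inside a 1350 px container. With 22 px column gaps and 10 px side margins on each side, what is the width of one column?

Inside the margins: 1350 − 20 = 1330 px.
8 columns + 7 column gaps: 8c + 7·22 = 1330.
8c = 1330 − 154 = 1176, so c = 147 px.

147 px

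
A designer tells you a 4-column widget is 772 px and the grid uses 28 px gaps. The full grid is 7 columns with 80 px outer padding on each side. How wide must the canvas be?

1532 px

772 − 3·28 = 688; ÷4 gives c = 172 px.
Canvas = 2·80 + 7·172 + 6·28 = 160 + 1204 + 168 = 1532 px.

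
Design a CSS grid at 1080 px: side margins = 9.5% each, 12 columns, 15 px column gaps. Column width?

59.15 px

1080 × (1 − 2·9.5%) = 1080 × 81% = 874.8 px for the columns.
12 columns + 11 column gaps: 12c + 11·15 = 874.8.
12c = 874.8 − 165 = 709.8, so c = 59.15 px.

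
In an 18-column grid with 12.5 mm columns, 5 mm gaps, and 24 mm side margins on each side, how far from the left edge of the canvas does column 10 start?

181.5 mm

Before column 10: the margin + 9 columns + 9 gaps.
Offset = 24 + 9·(12.5 + 5) = 24 + 157.5 = 181.5 mm.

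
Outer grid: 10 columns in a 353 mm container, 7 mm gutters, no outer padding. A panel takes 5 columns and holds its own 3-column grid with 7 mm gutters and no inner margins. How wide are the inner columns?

10 columns + 9 gutters: 10c + 9·7 = 353.
10c = 353 − 63 = 290, so c = 29 mm.
Span of 5: 5·29 + 4·7 = 145 + 28 = 173 mm.
3d + 2·7 = 173 → 3d = 159 → d = 53 mm.

53 mm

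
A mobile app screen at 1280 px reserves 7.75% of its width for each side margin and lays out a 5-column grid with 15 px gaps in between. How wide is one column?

204.32 px

1280 × (1 − 2·7.75%) = 1280 × 84.5% = 1081.6 px for the columns.
5 columns + 4 gaps: 5c + 4·15 = 1081.6.
5c = 1081.6 − 60 = 1021.6, so c = 204.32 px.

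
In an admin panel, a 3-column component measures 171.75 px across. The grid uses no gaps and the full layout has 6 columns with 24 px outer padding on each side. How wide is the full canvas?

3c = 171.75 → c = 57.25 px.
Canvas = 2·24 + 6·57.25 = 48 + 343.5 = 391.5 px.

391.5 px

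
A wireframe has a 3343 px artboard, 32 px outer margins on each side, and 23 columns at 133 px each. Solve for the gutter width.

10 px

Content width = 3343 − 2·32 = 3279 px.
23 columns take 23·133 = 3059 px; remaining 220 splits into 22 gutters.
g = 220 / 22 = 10 px.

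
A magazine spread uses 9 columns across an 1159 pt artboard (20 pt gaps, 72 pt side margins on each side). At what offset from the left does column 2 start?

187 pt

Subtract both margins: 1159 − 2·72 = 1015 pt.
9c + 8·20 = 1015 → 9c = 855 → c = 95 pt.
Before column 2: the margin + 1 column + 1 gap.
Offset = 72 + 1·(95 + 20) = 72 + 115 = 187 pt.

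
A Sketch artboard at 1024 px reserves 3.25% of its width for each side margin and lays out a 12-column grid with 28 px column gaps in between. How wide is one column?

Margins: 3.25% × 1024 = 33.28 px each, so content = 1024 − 66.56 = 957.44 px.
957.44 − 11·28 = 649.44; ÷12 gives c = 54.12 px.

54.12 px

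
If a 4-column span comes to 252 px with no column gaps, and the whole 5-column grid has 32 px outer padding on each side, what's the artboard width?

With no column gaps, each column is 252/4 = 63 px.
Summing: 64 + 315 = 379 px.

379 px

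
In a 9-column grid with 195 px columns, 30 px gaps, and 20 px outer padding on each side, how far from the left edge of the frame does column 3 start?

470 px

Each column+gutter stride is 225 px; 2 of them past the 20 px margin is 20 + 450 = 470 px.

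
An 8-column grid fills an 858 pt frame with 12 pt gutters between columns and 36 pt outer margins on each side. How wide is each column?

87.75 pt

Take off 72 pt of margins, leaving 786 pt.
786 − 7·12 = 702; ÷8 gives c = 87.75 pt.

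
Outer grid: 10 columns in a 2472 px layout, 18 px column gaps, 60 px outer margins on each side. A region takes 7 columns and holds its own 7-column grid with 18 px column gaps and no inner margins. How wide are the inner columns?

Subtract both margins: 2472 − 2·60 = 2352 px.
Subtracting 9 column gaps of 18 leaves 2190 for 10 columns, so c = 219 px.
7 columns plus 6 column gaps: 1533 + 108 = 1641 px.
7 columns + 6 column gaps: 7d + 6·18 = 1641.
7d = 1641 − 108 = 1533, so d = 219 px.

219 px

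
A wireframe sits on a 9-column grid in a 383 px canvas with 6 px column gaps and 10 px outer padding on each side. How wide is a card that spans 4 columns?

Subtract both margins: 383 − 2·10 = 363 px.
9 columns + 8 column gaps: 9c + 8·6 = 363.
9c = 363 − 48 = 315, so c = 35 px.
4 columns plus 3 column gaps: 140 + 18 = 158 px.

158 px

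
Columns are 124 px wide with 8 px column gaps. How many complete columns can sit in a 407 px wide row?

3 columns: 3·124 + 2·8 = 388 px ≤ 407.
4 columns: 520 px > 407. So 3.

3 columns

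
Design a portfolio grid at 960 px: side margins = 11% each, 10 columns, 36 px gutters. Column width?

42.48 px

960 × (1 − 2·11%) = 960 × 78% = 748.8 px for the columns.
Subtracting 9 gutters of 36 leaves 424.8 for 10 columns, so c = 42.48 px.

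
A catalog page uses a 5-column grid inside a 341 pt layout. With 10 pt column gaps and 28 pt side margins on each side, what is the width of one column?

49 pt

Inside the margins: 341 − 56 = 285 pt.
Subtracting 4 column gaps of 10 leaves 245 for 5 columns, so c = 49 pt.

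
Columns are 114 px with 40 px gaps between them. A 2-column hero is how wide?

2-column span = 2·114 + 1·40 = 268 px.

268 px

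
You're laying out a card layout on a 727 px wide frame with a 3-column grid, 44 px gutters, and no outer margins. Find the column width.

3 columns + 2 gutters: 3c + 2·44 = 727.
3c = 727 − 88 = 639, so c = 213 px.

213 px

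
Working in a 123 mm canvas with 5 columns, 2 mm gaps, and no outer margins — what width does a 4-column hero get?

5 columns + 4 gaps: 5c + 4·2 = 123.
5c = 123 − 8 = 115, so c = 23 mm.
4 columns plus 3 gaps: 92 + 6 = 98 mm.

98 mm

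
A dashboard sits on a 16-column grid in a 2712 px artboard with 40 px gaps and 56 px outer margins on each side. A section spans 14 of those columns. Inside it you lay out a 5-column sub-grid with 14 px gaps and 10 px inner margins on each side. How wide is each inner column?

Outer content = 2712 − 2·56 = 2600 px.
16 columns + 15 gaps: 16c + 15·40 = 2600.
16c = 2600 − 600 = 2000, so c = 125 px.
14 columns plus 13 gaps: 1750 + 520 = 2270 px.
Inner content = 2270 − 2·10 = 2250 px.
5d + 4·14 = 2250 → 5d = 2194 → d = 438.8 px.

438.8 px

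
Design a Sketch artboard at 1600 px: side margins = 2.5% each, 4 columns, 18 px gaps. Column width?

366.5 px

Margins: 2.5% × 1600 = 40 px each, so content = 1600 − 80 = 1520 px.
1520 − 3·18 = 1466; ÷4 gives c = 366.5 px.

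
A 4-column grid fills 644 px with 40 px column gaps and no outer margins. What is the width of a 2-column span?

302 px

Subtracting 3 column gaps of 40 leaves 524 for 4 columns, so c = 131 px.
2-column span = 2·131 + 1·40 = 302 px.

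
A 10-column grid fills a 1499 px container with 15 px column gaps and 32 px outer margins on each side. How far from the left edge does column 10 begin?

Content = 1499 − 2·32 = 1435 px.
10c + 9·15 = 1435 → 10c = 1300 → c = 130 px.
Column 10 starts at margin + 9·(column + gutter) = 32 + 9·145 = 1337 px.

1337 px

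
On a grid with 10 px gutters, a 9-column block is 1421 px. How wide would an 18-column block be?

2852 px

9 columns + 8 gutters: 9c + 8·10 = 1421.
9c = 1421 − 80 = 1341, so c = 149 px.
18 columns plus 17 gutters: 2682 + 170 = 2852 px.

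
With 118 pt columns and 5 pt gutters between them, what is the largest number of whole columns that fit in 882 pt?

7 columns

7 columns: 7·118 + 6·5 = 856 pt ≤ 882.
8 columns: 979 pt > 882. So 7.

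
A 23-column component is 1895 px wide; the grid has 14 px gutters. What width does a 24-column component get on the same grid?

1978 px

23c + 22·14 = 1895 → 23c = 1587 → c = 69 px.
Span of 24: 24·69 + 23·14 = 1656 + 322 = 1978 px.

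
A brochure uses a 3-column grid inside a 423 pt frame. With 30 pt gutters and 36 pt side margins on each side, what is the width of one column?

97 pt

Subtract both margins: 423 − 2·36 = 351 pt.
Subtracting 2 gutters of 30 leaves 291 for 3 columns, so c = 97 pt.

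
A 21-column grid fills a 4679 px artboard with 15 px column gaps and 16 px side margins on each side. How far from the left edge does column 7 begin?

Subtract both margins: 4679 − 2·16 = 4647 px.
Subtracting 20 column gaps of 15 leaves 4347 for 21 columns, so c = 207 px.
Each column+gutter stride is 222 px; 6 of them past the 16 px margin is 16 + 1332 = 1348 px.

1348 px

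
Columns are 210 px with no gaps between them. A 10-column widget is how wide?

2100 px

With no gaps, 10 columns span 10·210 = 2100 px.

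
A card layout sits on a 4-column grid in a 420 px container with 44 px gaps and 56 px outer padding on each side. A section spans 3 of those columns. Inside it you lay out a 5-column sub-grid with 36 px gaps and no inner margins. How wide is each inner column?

Subtract both margins: 420 − 2·56 = 308 px.
4c + 3·44 = 308 → 4c = 176 → c = 44 px.
3-column span = 3·44 + 2·44 = 220 px.
220 − 4·36 = 76; ÷5 gives d = 15.2 px.

15.2 px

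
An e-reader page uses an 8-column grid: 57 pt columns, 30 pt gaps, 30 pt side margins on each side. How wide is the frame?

726 pt

Frame = 2·30 + 8·57 + 7·30 = 60 + 456 + 210 = 726 pt.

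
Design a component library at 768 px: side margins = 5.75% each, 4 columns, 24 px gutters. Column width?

Each margin = 5.75% of 768 = 44.16 px; content = 768 − 2·44.16 = 679.68 px.
4c + 3·24 = 679.68 → 4c = 607.68 → c = 151.92 px.

151.92 px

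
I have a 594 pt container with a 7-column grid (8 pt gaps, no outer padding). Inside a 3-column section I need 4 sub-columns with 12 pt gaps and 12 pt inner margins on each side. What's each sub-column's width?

594 − 6·8 = 546; ÷7 gives c = 78 pt.
Span of 3: 3·78 + 2·8 = 234 + 16 = 250 pt.
Inner content = 250 − 2·12 = 226 pt.
4 columns + 3 gaps: 4d + 3·12 = 226.
4d = 226 − 36 = 190, so d = 47.5 pt.

47.5 pt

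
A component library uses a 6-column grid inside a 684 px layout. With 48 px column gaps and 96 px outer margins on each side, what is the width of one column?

Take off 192 px of margins, leaving 492 px.
6c + 5·48 = 492 → 6c = 252 → c = 42 px.

42 px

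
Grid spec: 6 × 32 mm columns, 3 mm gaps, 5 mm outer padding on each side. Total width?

217 mm

Total width: 2·5 + 6·32 + 5·3 = 217 mm.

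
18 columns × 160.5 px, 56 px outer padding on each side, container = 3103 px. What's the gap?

Content width = 3103 − 2·56 = 2991 px.
18 columns take 18·160.5 = 2889 px; remaining 102 splits into 17 gaps.
g = 102 / 17 = 6 px.

6 px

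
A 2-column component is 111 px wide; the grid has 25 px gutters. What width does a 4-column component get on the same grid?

247 px

111 − 1·25 = 86; ÷2 gives c = 43 px.
4-column span = 4·43 + 3·25 = 247 px.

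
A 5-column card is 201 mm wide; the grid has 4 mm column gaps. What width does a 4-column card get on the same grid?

Subtracting 4 column gaps of 4 leaves 185 for 5 columns, so c = 37 mm.
Span of 4: 4·37 + 3·4 = 148 + 12 = 160 mm.

160 mm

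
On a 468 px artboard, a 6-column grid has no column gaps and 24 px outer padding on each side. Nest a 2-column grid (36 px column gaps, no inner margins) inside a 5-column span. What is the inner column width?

Subtract both margins: 468 − 2·24 = 420 px.
420 / 6 = 70 px per column.
With no column gaps, 5 columns span 5·70 = 350 px.
2 columns + 1 column gap: 2d + 1·36 = 350.
2d = 350 − 36 = 314, so d = 157 px.

157 px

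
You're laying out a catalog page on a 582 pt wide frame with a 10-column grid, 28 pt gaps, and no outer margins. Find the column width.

582 − 9·28 = 330; ÷10 gives c = 33 pt.

33 pt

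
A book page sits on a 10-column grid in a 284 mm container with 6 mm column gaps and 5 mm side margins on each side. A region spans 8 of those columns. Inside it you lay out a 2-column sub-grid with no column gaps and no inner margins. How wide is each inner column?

109 mm

Take off 10 mm of margins, leaving 274 mm.
10 columns + 9 column gaps: 10c + 9·6 = 274.
10c = 274 − 54 = 220, so c = 22 mm.
8-column span = 8·22 + 7·6 = 218 mm.
With no column gaps, each column is 218/2 = 109 mm.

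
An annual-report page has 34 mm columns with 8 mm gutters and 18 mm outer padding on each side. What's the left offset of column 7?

270 mm

Column 7 starts at margin + 6·(column + gutter) = 18 + 6·42 = 270 mm.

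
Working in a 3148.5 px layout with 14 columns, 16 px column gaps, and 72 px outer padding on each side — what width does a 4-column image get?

847 px

Inside the margins: 3148.5 − 144 = 3004.5 px.
Subtracting 13 column gaps of 16 leaves 2796.5 for 14 columns, so c = 199.75 px.
4-column span = 4·199.75 + 3·16 = 847 px.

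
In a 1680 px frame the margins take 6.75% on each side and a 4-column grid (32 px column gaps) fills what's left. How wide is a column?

339.3 px

1680 × (1 − 2·6.75%) = 1680 × 86.5% = 1453.2 px for the columns.
4 columns + 3 column gaps: 4c + 3·32 = 1453.2.
4c = 1453.2 − 96 = 1357.2, so c = 339.3 px.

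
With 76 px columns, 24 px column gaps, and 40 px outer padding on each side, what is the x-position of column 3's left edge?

Each column+gutter stride is 100 px; 2 of them past the 40 px margin is 40 + 200 = 240 px.

240 px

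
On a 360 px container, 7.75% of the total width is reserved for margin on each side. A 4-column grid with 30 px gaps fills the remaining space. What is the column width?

Each margin = 7.75% of 360 = 27.9 px; content = 360 − 2·27.9 = 304.2 px.
304.2 − 3·30 = 214.2; ÷4 gives c = 53.55 px.

53.55 px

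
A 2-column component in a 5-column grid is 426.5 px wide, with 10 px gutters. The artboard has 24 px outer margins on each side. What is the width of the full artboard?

1129.25 px

2 columns + 1 gutter: 2c + 1·10 = 426.5.
2c = 426.5 − 10 = 416.5, so c = 208.25 px.
Total width: 2·24 + 5·208.25 + 4·10 = 1129.25 px.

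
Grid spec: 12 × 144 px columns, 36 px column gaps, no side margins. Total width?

Summing: 1728 + 396 = 2124 px.

2124 px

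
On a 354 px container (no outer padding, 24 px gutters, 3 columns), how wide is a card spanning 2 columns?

354 − 2·24 = 306; ÷3 gives c = 102 px.
2 columns plus 1 gutter: 204 + 24 = 228 px.

228 px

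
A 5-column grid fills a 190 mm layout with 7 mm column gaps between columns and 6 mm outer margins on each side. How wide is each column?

30 mm

Inside the margins: 190 − 12 = 178 mm.
5c + 4·7 = 178 → 5c = 150 → c = 30 mm.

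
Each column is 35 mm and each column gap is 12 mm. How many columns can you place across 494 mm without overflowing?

10 columns

k columns need k·35 + (k−1)·12 = k·47 − 12.
k·47 − 12 ≤ 494 → k ≤ 506 / 47 ≈ 10.77, so k = 10.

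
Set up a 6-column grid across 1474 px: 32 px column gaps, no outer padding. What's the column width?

1474 − 5·32 = 1314; ÷6 gives c = 219 px.

219 px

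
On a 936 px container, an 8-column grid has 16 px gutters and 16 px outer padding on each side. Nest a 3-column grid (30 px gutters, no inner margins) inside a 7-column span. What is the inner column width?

243 px

Outer content = 936 − 2·16 = 904 px.
8c + 7·16 = 904 → 8c = 792 → c = 99 px.
Span of 7: 7·99 + 6·16 = 693 + 96 = 789 px.
Subtracting 2 gutters of 30 leaves 729 for 3 columns, so d = 243 px.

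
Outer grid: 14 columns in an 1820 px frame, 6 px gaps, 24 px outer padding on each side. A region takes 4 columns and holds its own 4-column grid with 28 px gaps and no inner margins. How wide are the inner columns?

Take off 48 px of margins, leaving 1772 px.
1772 − 13·6 = 1694; ÷14 gives c = 121 px.
Span of 4: 4·121 + 3·6 = 484 + 18 = 502 px.
4d + 3·28 = 502 → 4d = 418 → d = 104.5 px.

104.5 px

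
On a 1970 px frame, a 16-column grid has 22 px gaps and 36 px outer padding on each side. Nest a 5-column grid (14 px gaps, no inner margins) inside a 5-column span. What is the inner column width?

Inside the margins: 1970 − 72 = 1898 px.
16c + 15·22 = 1898 → 16c = 1568 → c = 98 px.
5-column span = 5·98 + 4·22 = 578 px.
5 columns + 4 gaps: 5d + 4·14 = 578.
5d = 578 − 56 = 522, so d = 104.4 px.

104.4 px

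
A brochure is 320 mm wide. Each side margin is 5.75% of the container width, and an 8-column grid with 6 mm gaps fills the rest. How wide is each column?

30.15 mm

Each margin = 5.75% of 320 = 18.4 mm; content = 320 − 2·18.4 = 283.2 mm.
Subtracting 7 gaps of 6 leaves 241.2 for 8 columns, so c = 30.15 mm.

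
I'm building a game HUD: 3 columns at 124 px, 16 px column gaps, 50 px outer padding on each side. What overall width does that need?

504 px

Frame = 2·50 + 3·124 + 2·16 = 100 + 372 + 32 = 504 px.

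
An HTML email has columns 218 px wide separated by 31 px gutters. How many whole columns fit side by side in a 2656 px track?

10 columns

Each extra column adds 218 + 31 = 249 px.
(2656 + 31) / 249 = 10.79, so 10 columns fit.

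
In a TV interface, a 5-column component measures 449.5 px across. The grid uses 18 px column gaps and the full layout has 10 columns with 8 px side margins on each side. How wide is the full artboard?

933 px

5c + 4·18 = 449.5 → 5c = 377.5 → c = 75.5 px.
Total width: 2·8 + 10·75.5 + 9·18 = 933 px.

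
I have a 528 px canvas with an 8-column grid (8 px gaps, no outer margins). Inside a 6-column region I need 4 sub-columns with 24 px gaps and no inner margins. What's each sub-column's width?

80.5 px

8 columns + 7 gaps: 8c + 7·8 = 528.
8c = 528 − 56 = 472, so c = 59 px.
6 columns plus 5 gaps: 354 + 40 = 394 px.
394 − 3·24 = 322; ÷4 gives d = 80.5 px.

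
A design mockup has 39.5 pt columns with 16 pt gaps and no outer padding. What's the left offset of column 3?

Before column 3: 2 columns + 2 gaps.
Offset = 2·(39.5 + 16) = 2·55.5 = 111 pt.

111 pt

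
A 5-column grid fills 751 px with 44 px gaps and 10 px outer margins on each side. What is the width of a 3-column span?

421 px

Subtract both margins: 751 − 2·10 = 731 px.
5c + 4·44 = 731 → 5c = 555 → c = 111 px.
Span of 3: 3·111 + 2·44 = 333 + 88 = 421 px.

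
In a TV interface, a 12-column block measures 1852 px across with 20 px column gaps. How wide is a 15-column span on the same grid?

12 columns + 11 column gaps: 12c + 11·20 = 1852.
12c = 1852 − 220 = 1632, so c = 136 px.
15 columns plus 14 column gaps: 2040 + 280 = 2320 px.

2320 px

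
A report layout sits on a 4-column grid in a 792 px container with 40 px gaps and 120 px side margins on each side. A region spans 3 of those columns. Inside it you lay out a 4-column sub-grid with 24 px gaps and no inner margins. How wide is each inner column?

83 px

Take off 240 px of margins, leaving 552 px.
Subtracting 3 gaps of 40 leaves 432 for 4 columns, so c = 108 px.
3-column span = 3·108 + 2·40 = 404 px.
4d + 3·24 = 404 → 4d = 332 → d = 83 px.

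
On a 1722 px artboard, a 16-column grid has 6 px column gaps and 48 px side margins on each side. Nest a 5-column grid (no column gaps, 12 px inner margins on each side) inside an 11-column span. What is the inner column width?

218.4 px

Subtract both margins: 1722 − 2·48 = 1626 px.
Subtracting 15 column gaps of 6 leaves 1536 for 16 columns, so c = 96 px.
Span of 11: 11·96 + 10·6 = 1056 + 60 = 1116 px.
Inner content = 1116 − 2·12 = 1092 px.
With no column gaps, each column is 1092/5 = 218.4 px.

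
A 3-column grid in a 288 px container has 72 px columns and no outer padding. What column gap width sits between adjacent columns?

36 px

Columns use 216 px, leaving 72 px across 2 column gaps = 36 px each.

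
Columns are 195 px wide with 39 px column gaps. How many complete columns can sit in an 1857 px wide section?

8 columns

Each extra column adds 195 + 39 = 234 px.
(1857 + 39) / 234 = 8.10, so 8 columns fit.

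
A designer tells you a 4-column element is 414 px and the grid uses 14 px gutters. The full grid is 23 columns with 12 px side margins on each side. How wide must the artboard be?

414 − 3·14 = 372; ÷4 gives c = 93 px.
Adding margins, columns and gutters: 24 + 2139 + 308 = 2471 px.

2471 px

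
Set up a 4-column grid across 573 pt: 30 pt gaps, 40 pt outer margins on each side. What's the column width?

Subtract both margins: 573 − 2·40 = 493 pt.
493 − 3·30 = 403; ÷4 gives c = 100.75 pt.

100.75 pt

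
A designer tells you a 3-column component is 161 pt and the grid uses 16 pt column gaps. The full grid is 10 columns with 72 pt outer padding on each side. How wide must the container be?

3 columns + 2 column gaps: 3c + 2·16 = 161.
3c = 161 − 32 = 129, so c = 43 pt.
Container = 2·72 + 10·43 + 9·16 = 144 + 430 + 144 = 718 pt.

718 pt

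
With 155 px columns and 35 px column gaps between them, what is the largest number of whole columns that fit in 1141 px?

k columns need k·155 + (k−1)·35 = k·190 − 35.
k·190 − 35 ≤ 1141 → k ≤ 1176 / 190 ≈ 6.19, so k = 6.

6 columns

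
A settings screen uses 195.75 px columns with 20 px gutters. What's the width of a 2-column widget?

2 columns plus 1 gutter: 391.5 + 20 = 411.5 px.

411.5 px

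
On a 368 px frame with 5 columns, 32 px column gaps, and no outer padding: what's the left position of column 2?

5 columns + 4 column gaps: 5c + 4·32 = 368.
5c = 368 − 128 = 240, so c = 48 px.
Before column 2: 1 column + 1 column gap.
Offset = 1·(48 + 32) = 1·80 = 80 px.

80 px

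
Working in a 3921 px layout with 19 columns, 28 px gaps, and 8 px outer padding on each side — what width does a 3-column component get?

593 px

Inside the margins: 3921 − 16 = 3905 px.
3905 − 18·28 = 3401; ÷19 gives c = 179 px.
3-column span = 3·179 + 2·28 = 593 px.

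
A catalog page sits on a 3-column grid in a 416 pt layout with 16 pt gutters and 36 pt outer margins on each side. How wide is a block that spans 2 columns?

224 pt

Take off 72 pt of margins, leaving 344 pt.
Subtracting 2 gutters of 16 leaves 312 for 3 columns, so c = 104 pt.
2-column span = 2·104 + 1·16 = 224 pt.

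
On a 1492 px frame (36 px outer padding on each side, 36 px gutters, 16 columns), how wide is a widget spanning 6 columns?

510 px

Inside the margins: 1492 − 72 = 1420 px.
16c + 15·36 = 1420 → 16c = 880 → c = 55 px.
6-column span = 6·55 + 5·36 = 510 px.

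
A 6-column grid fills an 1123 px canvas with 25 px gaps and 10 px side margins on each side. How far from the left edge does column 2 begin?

Take off 20 px of margins, leaving 1103 px.
6c + 5·25 = 1103 → 6c = 978 → c = 163 px.
Column 2 starts at margin + 1·(column + gutter) = 10 + 1·188 = 198 px.

198 px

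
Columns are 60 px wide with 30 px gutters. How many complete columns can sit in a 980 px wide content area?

11 columns

k columns need k·60 + (k−1)·30 = k·90 − 30.
k·90 − 30 ≤ 980 → k ≤ 1010 / 90 ≈ 11.22, so k = 11.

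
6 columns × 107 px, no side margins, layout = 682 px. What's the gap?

8 px

Columns use 642 px, leaving 40 px across 5 gaps = 8 px each.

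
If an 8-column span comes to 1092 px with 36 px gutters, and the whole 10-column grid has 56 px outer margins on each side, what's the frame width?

1486 px

Subtracting 7 gutters of 36 leaves 840 for 8 columns, so c = 105 px.
Frame = 2·56 + 10·105 + 9·36 = 112 + 1050 + 324 = 1486 px.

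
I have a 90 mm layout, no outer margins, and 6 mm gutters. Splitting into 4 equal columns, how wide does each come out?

Subtracting 3 gutters of 6 leaves 72 for 4 columns, so c = 18 mm.

18 mm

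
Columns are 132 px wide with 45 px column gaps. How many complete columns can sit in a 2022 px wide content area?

11 columns: 11·132 + 10·45 = 1902 px ≤ 2022.
12 columns: 2079 px > 2022. So 11.

11 columns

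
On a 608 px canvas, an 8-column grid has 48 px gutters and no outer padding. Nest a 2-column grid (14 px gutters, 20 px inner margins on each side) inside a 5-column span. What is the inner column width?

608 − 7·48 = 272; ÷8 gives c = 34 px.
Span of 5: 5·34 + 4·48 = 170 + 192 = 362 px.
Inner content = 362 − 2·20 = 322 px.
2d + 1·14 = 322 → 2d = 308 → d = 154 px.

154 px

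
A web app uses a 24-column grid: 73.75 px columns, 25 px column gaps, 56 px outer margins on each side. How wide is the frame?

Frame = 2·56 + 24·73.75 + 23·25 = 112 + 1770 + 575 = 2457 px.

2457 px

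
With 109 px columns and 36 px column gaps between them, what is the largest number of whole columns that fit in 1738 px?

Each extra column adds 109 + 36 = 145 px.
(1738 + 36) / 145 = 12.23, so 12 columns fit.

12 columns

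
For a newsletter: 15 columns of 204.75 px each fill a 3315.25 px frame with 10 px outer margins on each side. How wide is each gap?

Subtract both margins: 3315.25 − 2·10 = 3295.25 px.
15·204.75 + 14g = 3295.25 → 14g = 224 → g = 16 px.

16 px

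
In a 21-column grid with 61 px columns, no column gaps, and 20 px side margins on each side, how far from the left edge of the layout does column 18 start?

1057 px

Before column 18: the margin + 17 columns + 17 column gaps.
Offset = 20 + 17·(61 + 0) = 20 + 1037 = 1057 px.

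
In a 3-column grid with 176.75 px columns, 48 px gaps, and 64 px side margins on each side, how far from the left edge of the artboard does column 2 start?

288.75 px

Each column+gutter stride is 224.75 px; 1 of them past the 64 px margin is 64 + 224.75 = 288.75 px.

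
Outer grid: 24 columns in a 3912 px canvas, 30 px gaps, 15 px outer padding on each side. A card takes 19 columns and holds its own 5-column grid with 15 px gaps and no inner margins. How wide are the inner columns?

Take off 30 px of margins, leaving 3882 px.
24 columns + 23 gaps: 24c + 23·30 = 3882.
24c = 3882 − 690 = 3192, so c = 133 px.
Span of 19: 19·133 + 18·30 = 2527 + 540 = 3067 px.
5 columns + 4 gaps: 5d + 4·15 = 3067.
5d = 3067 − 60 = 3007, so d = 601.4 px.

601.4 px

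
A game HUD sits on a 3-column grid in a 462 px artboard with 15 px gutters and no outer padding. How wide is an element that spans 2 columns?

462 − 2·15 = 432; ÷3 gives c = 144 px.
2-column span = 2·144 + 1·15 = 303 px.

303 px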